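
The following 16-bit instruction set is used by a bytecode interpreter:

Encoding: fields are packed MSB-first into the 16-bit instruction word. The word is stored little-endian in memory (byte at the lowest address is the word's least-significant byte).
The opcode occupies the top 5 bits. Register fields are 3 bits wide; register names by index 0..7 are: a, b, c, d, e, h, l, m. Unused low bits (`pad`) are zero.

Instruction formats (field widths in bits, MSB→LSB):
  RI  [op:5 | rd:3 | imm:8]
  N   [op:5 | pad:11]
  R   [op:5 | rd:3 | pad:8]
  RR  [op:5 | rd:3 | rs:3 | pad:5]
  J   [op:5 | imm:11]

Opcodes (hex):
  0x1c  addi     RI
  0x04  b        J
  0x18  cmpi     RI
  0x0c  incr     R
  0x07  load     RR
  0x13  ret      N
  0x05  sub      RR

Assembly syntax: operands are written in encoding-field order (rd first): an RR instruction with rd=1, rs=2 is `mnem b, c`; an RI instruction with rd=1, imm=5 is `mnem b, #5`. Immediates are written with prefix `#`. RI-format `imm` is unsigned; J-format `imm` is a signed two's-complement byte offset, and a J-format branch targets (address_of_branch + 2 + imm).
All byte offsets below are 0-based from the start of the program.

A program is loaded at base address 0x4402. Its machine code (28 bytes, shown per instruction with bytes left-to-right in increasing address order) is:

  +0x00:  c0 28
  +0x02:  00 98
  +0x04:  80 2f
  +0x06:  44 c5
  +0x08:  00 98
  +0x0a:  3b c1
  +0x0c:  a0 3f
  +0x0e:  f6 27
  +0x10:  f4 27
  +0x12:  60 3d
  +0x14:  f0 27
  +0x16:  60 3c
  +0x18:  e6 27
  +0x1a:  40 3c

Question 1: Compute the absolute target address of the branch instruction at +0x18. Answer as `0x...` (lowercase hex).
0x4402

[18] e6 27 → 0x27e6
  top 5b → 0x4 → b [J]
  imm: (w>>0)&0x7ff=0x7e6 (s11→-26) → #-26
  target = base 0x4402 + off 0x18 + 2 + imm -26 = 0x4402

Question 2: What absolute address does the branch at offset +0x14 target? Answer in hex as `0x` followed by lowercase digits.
@+14  little-endian(f0 27) = 0x27f0
  top 5b → 0x4 → b [J]
  imm@[10:0]=0x7f0 (s11→-16) ⇒ #-16
  target = base 0x4402 + off 0x14 + 2 + imm -16 = 0x4408

0x4408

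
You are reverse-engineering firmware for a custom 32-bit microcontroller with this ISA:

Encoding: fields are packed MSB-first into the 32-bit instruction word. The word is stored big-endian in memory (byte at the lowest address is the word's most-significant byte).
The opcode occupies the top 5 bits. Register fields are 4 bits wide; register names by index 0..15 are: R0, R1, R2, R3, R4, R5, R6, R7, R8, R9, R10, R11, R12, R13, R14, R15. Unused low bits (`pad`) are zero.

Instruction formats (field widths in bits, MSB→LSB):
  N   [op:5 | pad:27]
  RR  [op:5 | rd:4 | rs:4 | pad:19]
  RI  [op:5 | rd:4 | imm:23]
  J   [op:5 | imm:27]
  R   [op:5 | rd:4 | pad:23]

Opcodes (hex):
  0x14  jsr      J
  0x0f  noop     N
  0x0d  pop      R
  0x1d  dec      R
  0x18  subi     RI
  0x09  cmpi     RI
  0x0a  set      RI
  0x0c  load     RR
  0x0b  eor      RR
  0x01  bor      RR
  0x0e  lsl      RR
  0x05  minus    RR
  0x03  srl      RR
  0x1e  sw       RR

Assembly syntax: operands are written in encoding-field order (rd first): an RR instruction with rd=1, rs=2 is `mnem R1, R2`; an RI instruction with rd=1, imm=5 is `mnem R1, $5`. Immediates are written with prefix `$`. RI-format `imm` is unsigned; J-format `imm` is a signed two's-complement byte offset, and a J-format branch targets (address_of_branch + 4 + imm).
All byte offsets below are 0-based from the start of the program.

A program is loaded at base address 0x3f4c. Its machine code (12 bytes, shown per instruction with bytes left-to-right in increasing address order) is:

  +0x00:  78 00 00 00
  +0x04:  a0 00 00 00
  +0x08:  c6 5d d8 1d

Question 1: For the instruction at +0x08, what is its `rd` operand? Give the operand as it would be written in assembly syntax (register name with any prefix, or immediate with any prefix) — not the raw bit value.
R12

off 0x08: read c6 5d d8 1d as big → 0xc65dd81d
  opcode bits[31:27]=0x18: subi/RI
  rd: (w>>23)&0xf=0xc → R12
  imm: (w>>0)&0x7fffff=0x5dd81d → $6150173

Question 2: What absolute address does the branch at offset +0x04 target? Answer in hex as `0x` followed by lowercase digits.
0x3f54

[04] a0 00 00 00 → 0xa0000000
  top 5b → 0x14 → jsr [J]
  imm: (w>>0)&0x7ffffff=0x0 → $0
  target = base 0x3f4c + off 0x04 + 4 + imm 0 = 0x3f54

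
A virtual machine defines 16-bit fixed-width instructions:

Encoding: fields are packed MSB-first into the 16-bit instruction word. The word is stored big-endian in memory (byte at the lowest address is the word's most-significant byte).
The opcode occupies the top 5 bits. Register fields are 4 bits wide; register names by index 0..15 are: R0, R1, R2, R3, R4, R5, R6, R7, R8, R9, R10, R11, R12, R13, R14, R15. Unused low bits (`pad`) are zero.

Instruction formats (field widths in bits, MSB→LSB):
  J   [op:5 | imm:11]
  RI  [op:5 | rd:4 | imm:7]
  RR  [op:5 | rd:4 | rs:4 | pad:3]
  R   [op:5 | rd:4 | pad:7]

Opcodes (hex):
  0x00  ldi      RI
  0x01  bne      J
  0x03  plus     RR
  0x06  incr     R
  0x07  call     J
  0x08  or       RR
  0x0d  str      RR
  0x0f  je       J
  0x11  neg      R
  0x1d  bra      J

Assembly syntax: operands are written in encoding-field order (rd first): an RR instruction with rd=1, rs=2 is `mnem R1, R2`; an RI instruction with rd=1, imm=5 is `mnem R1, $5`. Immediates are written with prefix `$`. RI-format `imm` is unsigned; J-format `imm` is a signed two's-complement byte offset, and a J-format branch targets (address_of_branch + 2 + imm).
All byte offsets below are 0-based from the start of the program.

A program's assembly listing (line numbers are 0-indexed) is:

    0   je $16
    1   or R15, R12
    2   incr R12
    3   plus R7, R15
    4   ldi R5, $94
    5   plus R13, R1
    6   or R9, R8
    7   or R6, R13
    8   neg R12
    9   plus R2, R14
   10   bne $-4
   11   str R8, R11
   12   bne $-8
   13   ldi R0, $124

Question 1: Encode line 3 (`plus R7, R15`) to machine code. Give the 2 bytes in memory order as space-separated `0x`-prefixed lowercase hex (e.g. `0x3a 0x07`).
0x1b 0xf8

L3: plus op=0x3:5|rd=7:4|rs=15:4|pad=0:3 ⇒ 0x1bf8 ⇒ big 1b f8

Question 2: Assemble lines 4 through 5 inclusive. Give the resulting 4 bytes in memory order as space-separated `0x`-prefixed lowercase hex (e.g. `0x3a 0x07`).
line 4 (ldi): pack op=0x0:5|rd=5:4|imm=94:7 = 0x02de; big→ 02 de
line 5 (plus): pack op=0x3:5|rd=13:4|rs=1:4|pad=0:3 = 0x1e88; big→ 1e 88

0x02 0xde 0x1e 0x88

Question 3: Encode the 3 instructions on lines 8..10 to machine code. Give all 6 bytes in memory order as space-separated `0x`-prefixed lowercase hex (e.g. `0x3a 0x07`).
8. neg fields op=0x11:5|rd=12:4|pad=0:7 → word 8e00h → 8e 00
9. plus fields op=0x3:5|rd=2:4|rs=14:4|pad=0:3 → word 1970h → 19 70
10. bne fields op=0x1:5|imm=-4:11 → word 0ffch → 0f fc

0x8e 0x00 0x19 0x70 0x0f 0xfc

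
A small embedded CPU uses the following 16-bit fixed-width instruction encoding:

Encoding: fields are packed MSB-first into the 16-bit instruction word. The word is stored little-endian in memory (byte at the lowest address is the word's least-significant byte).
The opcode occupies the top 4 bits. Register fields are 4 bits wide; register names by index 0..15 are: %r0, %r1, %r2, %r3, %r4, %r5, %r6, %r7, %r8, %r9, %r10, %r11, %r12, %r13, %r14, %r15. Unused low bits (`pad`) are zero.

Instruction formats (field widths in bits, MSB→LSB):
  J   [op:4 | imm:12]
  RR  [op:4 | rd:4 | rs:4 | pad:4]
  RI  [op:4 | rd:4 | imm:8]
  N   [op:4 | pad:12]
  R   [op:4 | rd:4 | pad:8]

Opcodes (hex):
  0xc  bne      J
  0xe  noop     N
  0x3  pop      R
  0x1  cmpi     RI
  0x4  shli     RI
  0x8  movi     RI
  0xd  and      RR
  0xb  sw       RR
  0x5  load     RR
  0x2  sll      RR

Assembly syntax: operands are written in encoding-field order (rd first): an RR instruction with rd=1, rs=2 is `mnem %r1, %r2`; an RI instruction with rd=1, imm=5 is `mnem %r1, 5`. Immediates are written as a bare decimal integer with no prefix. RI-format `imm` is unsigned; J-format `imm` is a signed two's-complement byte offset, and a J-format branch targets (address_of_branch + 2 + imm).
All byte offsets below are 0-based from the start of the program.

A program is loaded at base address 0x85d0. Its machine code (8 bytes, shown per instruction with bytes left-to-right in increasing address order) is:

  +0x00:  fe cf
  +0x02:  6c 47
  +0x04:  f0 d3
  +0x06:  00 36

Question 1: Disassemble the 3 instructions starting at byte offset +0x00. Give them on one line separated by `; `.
bne -2; shli %r7, 108; and %r3, %r15

@+00  little-endian(fe cf) = 0xcffe
  opcode bits[15:12]=0xc: bne/J
  imm: (w>>0)&0xfff=0xffe (s12→-2) → -2
@+02  little-endian(6c 47) = 0x476c
  opcode bits[15:12]=0x4: shli/RI
  rd: (w>>8)&0xf=0x7 → %r7
  imm: (w>>0)&0xff=0x6c → 108
@+04  little-endian(f0 d3) = 0xd3f0
  opcode bits[15:12]=0xd: and/RR
  rd: (w>>8)&0xf=0x3 → %r3
  rs: (w>>4)&0xf=0xf → %r15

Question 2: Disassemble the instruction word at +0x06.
+0x06: 00 36 ⇒ word 0x3600 (little)
  op=0x3600>>12=0x3 ⇒ pop (R)
  rd: (w>>8)&0xf=0x6 → %r6

pop %r6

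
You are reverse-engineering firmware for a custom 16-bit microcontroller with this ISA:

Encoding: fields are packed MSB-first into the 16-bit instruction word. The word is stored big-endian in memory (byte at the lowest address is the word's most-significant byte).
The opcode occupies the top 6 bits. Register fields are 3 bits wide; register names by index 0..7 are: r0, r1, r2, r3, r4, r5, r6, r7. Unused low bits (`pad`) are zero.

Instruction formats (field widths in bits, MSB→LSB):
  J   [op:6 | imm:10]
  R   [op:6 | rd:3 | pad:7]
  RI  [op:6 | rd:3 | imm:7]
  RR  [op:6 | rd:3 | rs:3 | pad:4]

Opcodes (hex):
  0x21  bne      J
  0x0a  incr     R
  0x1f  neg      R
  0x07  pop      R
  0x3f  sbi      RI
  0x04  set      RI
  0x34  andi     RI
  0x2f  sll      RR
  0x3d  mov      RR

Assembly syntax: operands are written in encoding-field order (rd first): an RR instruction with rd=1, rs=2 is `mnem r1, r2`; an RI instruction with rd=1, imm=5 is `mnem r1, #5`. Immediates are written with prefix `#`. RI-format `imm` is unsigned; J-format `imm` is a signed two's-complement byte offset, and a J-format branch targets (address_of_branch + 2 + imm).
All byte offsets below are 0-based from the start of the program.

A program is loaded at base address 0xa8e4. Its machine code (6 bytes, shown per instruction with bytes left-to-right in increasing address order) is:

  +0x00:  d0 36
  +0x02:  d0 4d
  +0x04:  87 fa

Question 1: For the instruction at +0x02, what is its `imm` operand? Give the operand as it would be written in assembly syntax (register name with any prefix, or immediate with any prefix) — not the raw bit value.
#77

off 0x02: read d0 4d as big → 0xd04d
  top 6b → 0x34 → andi [RI]
  rd@[9:7]=0x0 ⇒ r0
  imm@[6:0]=0x4d ⇒ #77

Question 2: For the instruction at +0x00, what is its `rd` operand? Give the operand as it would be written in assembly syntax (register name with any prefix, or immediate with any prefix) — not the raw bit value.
r0

off 0x00: read d0 36 as big → 0xd036
  opcode bits[15:10]=0x34: andi/RI
  [9:7] rd=0 = r0
  [6:0] imm=54 = #54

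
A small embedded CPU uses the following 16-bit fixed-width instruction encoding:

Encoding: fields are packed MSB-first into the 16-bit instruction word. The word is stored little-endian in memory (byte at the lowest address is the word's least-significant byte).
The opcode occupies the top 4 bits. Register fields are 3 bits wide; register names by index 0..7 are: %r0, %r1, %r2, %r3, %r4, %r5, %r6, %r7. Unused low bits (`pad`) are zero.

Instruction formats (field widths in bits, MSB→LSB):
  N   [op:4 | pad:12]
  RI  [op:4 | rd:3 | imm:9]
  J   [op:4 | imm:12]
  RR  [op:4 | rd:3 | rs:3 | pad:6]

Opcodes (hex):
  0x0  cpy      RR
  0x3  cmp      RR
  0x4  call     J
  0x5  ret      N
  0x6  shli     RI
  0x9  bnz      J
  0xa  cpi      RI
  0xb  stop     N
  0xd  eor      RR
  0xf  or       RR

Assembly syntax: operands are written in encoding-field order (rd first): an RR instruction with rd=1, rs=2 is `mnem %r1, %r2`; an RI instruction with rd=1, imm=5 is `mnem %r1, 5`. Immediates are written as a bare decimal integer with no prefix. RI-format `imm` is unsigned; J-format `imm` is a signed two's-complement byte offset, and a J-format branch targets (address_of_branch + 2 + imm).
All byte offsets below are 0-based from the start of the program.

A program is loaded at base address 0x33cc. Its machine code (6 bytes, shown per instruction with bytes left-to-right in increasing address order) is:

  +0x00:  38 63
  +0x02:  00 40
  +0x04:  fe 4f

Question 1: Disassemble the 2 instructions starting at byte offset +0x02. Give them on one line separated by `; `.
call 0; call -2

@+02  little-endian(00 40) = 0x4000
  op=0x4000>>12=0x4 ⇒ call (J)
  [11:0] imm=0 = 0
@+04  little-endian(fe 4f) = 0x4ffe
  op=0x4ffe>>12=0x4 ⇒ call (J)
  [11:0] imm=4094 (s12→-2) = -2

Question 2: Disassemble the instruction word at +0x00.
+0x00: 38 63 ⇒ word 0x6338 (little)
  top 4b → 0x6 → shli [RI]
  [11:9] rd=1 = %r1
  [8:0] imm=312 = 312

shli %r1, 312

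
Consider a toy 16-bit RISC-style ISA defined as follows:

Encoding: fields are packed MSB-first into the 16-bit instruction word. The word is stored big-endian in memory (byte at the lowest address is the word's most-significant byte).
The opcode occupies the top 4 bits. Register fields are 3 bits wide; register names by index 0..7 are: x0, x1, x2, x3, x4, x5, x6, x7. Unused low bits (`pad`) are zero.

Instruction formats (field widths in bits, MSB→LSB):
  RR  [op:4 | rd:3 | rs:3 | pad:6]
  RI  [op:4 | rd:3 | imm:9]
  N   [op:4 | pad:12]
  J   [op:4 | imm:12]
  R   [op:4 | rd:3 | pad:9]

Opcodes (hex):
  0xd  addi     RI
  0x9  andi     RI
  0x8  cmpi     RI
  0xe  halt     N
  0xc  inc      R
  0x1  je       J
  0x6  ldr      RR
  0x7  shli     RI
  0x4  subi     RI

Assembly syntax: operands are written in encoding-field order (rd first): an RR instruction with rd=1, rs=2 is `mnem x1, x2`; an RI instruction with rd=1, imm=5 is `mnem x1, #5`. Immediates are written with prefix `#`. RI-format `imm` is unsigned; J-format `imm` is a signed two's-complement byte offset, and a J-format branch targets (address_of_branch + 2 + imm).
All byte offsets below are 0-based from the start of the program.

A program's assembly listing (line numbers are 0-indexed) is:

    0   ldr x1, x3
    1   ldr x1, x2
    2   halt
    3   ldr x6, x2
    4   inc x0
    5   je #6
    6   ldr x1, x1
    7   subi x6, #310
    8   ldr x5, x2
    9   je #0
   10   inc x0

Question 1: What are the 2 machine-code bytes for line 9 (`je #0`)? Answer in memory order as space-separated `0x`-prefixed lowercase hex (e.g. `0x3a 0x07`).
0x10 0x00

9. je fields op=0x1:4|imm=0:12 → word 1000h → 10 00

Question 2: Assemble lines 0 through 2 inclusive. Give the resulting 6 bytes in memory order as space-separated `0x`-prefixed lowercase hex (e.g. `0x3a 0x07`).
line 0 (ldr): pack op=0x6:4|rd=1:3|rs=3:3|pad=0:6 = 0x62c0; big→ 62 c0
line 1 (ldr): pack op=0x6:4|rd=1:3|rs=2:3|pad=0:6 = 0x6280; big→ 62 80
line 2 (halt): pack op=0xe:4|pad=0:12 = 0xe000; big→ e0 00

0x62 0xc0 0x62 0x80 0xe0 0x00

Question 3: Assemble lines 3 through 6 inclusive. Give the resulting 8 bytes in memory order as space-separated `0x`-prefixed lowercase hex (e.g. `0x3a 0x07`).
0x6c 0x80 0xc0 0x00 0x10 0x06 0x62 0x40

line 3 (ldr): pack op=0x6:4|rd=6:3|rs=2:3|pad=0:6 = 0x6c80; big→ 6c 80
line 4 (inc): pack op=0xc:4|rd=0:3|pad=0:9 = 0xc000; big→ c0 00
line 5 (je): pack op=0x1:4|imm=6:12 = 0x1006; big→ 10 06
line 6 (ldr): pack op=0x6:4|rd=1:3|rs=1:3|pad=0:6 = 0x6240; big→ 62 40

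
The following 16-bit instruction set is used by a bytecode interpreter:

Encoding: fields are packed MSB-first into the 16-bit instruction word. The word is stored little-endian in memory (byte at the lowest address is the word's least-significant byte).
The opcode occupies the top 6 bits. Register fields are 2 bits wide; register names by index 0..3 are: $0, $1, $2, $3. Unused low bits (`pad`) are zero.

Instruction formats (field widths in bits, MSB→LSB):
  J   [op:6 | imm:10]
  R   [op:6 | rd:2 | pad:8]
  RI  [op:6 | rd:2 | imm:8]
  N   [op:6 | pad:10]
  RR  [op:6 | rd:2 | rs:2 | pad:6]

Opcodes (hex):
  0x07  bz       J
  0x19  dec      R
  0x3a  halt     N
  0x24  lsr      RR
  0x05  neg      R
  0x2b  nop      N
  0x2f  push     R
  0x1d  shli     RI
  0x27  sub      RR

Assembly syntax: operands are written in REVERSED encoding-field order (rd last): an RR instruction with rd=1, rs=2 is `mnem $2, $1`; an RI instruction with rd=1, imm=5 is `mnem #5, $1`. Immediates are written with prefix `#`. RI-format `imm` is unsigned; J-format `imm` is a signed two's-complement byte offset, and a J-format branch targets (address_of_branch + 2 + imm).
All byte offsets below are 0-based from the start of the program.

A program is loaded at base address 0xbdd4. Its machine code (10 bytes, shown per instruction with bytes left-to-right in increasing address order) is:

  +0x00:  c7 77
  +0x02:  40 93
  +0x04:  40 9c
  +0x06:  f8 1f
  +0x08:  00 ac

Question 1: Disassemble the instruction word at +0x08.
@+08  little-endian(00 ac) = 0xac00
  opcode bits[15:10]=0x2b: nop/N

nop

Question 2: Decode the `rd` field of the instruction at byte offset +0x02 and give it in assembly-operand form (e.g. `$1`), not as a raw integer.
$3

+0x02: 40 93 ⇒ word 0x9340 (little)
  opcode bits[15:10]=0x24: lsr/RR
  rd: (w>>8)&0x3=0x3 → $3
  rs: (w>>6)&0x3=0x1 → $1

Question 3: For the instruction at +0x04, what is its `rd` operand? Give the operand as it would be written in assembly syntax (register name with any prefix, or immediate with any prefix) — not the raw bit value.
$0

+0x04: 40 9c ⇒ word 0x9c40 (little)
  top 6b → 0x27 → sub [RR]
  rd@[9:8]=0x0 ⇒ $0
  rs@[7:6]=0x1 ⇒ $1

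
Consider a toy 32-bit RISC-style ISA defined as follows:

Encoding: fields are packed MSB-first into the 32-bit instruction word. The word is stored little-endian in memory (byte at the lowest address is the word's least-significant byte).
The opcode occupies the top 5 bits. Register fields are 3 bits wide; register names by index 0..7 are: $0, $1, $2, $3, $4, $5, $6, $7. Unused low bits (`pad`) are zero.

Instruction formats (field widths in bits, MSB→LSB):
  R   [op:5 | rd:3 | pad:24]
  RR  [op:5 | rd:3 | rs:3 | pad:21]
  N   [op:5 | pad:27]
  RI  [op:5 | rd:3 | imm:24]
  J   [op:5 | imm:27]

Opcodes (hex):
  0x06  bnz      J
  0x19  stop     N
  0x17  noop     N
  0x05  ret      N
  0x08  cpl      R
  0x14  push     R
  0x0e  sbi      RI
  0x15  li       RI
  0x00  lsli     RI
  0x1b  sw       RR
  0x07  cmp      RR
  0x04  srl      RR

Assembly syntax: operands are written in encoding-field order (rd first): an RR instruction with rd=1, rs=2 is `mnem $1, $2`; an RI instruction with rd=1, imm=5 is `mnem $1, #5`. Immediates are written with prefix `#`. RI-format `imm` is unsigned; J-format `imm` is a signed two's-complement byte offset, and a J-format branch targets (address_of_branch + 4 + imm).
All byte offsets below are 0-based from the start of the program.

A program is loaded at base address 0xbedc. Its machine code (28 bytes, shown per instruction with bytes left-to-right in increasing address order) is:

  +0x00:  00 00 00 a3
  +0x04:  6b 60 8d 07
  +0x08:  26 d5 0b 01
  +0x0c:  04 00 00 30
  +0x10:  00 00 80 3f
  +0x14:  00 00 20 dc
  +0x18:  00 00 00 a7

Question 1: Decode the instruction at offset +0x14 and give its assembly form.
sw $4, $1

+0x14: 00 00 20 dc ⇒ word 0xdc200000 (little)
  op=0xdc200000>>27=0x1b ⇒ sw (RR)
  rd: (w>>24)&0x7=0x4 → $4
  rs: (w>>21)&0x7=0x1 → $1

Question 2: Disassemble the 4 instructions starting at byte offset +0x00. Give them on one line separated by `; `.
push $3; lsli $7, #9265259; lsli $1, #775462; bnz #4

@+00  little-endian(00 00 00 a3) = 0xa3000000
  op=0xa3000000>>27=0x14 ⇒ push (R)
  [26:24] rd=3 = $3
@+04  little-endian(6b 60 8d 07) = 0x078d606b
  op=0x078d606b>>27=0x0 ⇒ lsli (RI)
  [26:24] rd=7 = $7
  [23:0] imm=9265259 = #9265259
@+08  little-endian(26 d5 0b 01) = 0x010bd526
  op=0x010bd526>>27=0x0 ⇒ lsli (RI)
  [26:24] rd=1 = $1
  [23:0] imm=775462 = #775462
@+0c  little-endian(04 00 00 30) = 0x30000004
  op=0x30000004>>27=0x6 ⇒ bnz (J)
  [26:0] imm=4 = #4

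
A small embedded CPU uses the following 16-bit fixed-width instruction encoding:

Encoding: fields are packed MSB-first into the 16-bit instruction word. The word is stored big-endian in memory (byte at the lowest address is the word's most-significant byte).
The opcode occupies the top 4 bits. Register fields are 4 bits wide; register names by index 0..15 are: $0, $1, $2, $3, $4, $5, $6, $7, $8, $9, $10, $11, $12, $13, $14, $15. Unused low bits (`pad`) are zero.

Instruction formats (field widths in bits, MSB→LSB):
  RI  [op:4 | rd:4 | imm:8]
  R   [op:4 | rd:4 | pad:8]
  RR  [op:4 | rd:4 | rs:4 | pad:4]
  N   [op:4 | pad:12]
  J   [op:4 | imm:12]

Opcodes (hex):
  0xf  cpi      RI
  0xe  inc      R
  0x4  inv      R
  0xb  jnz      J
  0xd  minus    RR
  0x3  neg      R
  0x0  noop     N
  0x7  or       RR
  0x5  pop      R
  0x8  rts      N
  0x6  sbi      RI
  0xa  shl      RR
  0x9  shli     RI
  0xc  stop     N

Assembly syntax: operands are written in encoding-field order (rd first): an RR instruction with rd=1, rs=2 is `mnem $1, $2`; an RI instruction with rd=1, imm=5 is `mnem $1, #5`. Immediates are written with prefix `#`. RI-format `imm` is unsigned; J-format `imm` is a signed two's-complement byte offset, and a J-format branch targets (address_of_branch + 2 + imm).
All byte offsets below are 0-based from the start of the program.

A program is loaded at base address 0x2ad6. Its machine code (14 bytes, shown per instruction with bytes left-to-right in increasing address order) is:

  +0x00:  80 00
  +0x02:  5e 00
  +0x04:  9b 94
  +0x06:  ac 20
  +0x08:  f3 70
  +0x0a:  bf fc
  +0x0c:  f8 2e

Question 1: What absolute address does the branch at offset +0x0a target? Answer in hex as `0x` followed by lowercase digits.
0x2ade

@+0a  big-endian(bf fc) = 0xbffc
  top 4b → 0xb → jnz [J]
  [11:0] imm=4092 (s12→-4) = #-4
  target = base 0x2ad6 + off 0x0a + 2 + imm -4 = 0x2ade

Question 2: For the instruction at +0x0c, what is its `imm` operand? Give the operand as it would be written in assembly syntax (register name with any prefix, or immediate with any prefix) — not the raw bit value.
#46

[0c] f8 2e → 0xf82e
  opcode bits[15:12]=0xf: cpi/RI
  rd@[11:8]=0x8 ⇒ $8
  imm@[7:0]=0x2e ⇒ #46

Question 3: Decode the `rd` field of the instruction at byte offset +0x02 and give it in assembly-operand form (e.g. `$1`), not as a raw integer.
+0x02: 5e 00 ⇒ word 0x5e00 (big)
  top 4b → 0x5 → pop [R]
  rd: (w>>8)&0xf=0xe → $14

$14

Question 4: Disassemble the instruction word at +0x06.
shl $12, $2

[06] ac 20 → 0xac20
  top 4b → 0xa → shl [RR]
  [11:8] rd=12 = $12
  [7:4] rs=2 = $2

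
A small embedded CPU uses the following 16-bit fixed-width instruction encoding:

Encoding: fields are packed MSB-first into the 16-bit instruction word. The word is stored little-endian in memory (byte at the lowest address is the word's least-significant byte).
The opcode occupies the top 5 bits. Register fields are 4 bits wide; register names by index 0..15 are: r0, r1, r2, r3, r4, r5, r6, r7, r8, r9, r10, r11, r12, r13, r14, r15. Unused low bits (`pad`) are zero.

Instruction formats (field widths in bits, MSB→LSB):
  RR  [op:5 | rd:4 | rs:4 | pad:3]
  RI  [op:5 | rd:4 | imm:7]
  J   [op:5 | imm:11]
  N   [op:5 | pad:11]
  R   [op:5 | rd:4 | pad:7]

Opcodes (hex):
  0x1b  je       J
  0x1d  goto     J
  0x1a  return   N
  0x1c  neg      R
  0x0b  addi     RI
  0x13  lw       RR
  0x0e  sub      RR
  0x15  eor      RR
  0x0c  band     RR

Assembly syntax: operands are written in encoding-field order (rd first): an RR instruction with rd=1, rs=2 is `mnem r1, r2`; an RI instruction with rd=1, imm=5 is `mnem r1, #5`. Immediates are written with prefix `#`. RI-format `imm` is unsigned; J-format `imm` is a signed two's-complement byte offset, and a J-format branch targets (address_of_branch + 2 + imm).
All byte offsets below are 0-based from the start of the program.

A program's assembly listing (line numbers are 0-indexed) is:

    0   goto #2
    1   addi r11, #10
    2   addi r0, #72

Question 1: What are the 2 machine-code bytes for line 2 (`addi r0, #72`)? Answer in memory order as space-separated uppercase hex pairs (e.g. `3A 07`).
48 58

line 2 (addi): pack op=0xb:5|rd=0:4|imm=72:7 = 0x5848; little→ 48 58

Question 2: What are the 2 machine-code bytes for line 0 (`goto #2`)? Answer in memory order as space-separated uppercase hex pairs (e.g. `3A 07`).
02 E8

line 0 (goto): pack op=0x1d:5|imm=2:11 = 0xe802; little→ 02 e8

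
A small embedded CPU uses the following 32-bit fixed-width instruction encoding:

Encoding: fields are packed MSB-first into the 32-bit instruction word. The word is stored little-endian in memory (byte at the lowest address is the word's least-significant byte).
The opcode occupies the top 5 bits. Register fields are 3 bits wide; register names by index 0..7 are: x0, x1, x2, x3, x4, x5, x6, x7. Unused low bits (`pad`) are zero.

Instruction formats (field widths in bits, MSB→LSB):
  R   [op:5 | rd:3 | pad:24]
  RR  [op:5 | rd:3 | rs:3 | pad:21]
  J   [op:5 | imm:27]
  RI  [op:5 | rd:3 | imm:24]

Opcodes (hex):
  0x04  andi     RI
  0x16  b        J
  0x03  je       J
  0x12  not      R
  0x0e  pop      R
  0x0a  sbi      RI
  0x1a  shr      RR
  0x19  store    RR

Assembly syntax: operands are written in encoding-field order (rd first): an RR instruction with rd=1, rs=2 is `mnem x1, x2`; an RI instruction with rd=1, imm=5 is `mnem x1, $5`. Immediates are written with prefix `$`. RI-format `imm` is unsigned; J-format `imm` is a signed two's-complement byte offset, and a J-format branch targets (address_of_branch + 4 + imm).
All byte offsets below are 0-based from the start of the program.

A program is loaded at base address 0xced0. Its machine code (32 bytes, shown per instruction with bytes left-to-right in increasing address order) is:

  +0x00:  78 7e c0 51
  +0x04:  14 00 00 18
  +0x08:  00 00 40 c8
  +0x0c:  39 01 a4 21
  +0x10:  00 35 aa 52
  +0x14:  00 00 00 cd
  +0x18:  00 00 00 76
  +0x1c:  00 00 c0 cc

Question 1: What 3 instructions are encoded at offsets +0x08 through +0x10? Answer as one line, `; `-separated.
store x0, x2; andi x1, $10748217; sbi x2, $11154688

[08] 00 00 40 c8 → 0xc8400000
  top 5b → 0x19 → store [RR]
  rd: (w>>24)&0x7=0x0 → x0
  rs: (w>>21)&0x7=0x2 → x2
[0c] 39 01 a4 21 → 0x21a40139
  top 5b → 0x4 → andi [RI]
  rd: (w>>24)&0x7=0x1 → x1
  imm: (w>>0)&0xffffff=0xa40139 → $10748217
[10] 00 35 aa 52 → 0x52aa3500
  top 5b → 0xa → sbi [RI]
  rd: (w>>24)&0x7=0x2 → x2
  imm: (w>>0)&0xffffff=0xaa3500 → $11154688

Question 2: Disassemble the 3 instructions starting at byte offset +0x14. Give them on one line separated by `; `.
off 0x14: read 00 00 00 cd as little → 0xcd000000
  op=0xcd000000>>27=0x19 ⇒ store (RR)
  [26:24] rd=5 = x5
  [23:21] rs=0 = x0
off 0x18: read 00 00 00 76 as little → 0x76000000
  op=0x76000000>>27=0xe ⇒ pop (R)
  [26:24] rd=6 = x6
off 0x1c: read 00 00 c0 cc as little → 0xccc00000
  op=0xccc00000>>27=0x19 ⇒ store (RR)
  [26:24] rd=4 = x4
  [23:21] rs=6 = x6

store x5, x0; pop x6; store x4, x6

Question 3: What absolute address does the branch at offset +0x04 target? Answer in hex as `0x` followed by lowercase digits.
0xceec

@+04  little-endian(14 00 00 18) = 0x18000014
  op=0x18000014>>27=0x3 ⇒ je (J)
  imm@[26:0]=0x14 ⇒ $20
  target = base 0xced0 + off 0x04 + 4 + imm 20 = 0xceec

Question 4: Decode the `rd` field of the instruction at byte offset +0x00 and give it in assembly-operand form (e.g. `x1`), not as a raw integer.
[00] 78 7e c0 51 → 0x51c07e78
  op=0x51c07e78>>27=0xa ⇒ sbi (RI)
  [26:24] rd=1 = x1
  [23:0] imm=12615288 = $12615288

x1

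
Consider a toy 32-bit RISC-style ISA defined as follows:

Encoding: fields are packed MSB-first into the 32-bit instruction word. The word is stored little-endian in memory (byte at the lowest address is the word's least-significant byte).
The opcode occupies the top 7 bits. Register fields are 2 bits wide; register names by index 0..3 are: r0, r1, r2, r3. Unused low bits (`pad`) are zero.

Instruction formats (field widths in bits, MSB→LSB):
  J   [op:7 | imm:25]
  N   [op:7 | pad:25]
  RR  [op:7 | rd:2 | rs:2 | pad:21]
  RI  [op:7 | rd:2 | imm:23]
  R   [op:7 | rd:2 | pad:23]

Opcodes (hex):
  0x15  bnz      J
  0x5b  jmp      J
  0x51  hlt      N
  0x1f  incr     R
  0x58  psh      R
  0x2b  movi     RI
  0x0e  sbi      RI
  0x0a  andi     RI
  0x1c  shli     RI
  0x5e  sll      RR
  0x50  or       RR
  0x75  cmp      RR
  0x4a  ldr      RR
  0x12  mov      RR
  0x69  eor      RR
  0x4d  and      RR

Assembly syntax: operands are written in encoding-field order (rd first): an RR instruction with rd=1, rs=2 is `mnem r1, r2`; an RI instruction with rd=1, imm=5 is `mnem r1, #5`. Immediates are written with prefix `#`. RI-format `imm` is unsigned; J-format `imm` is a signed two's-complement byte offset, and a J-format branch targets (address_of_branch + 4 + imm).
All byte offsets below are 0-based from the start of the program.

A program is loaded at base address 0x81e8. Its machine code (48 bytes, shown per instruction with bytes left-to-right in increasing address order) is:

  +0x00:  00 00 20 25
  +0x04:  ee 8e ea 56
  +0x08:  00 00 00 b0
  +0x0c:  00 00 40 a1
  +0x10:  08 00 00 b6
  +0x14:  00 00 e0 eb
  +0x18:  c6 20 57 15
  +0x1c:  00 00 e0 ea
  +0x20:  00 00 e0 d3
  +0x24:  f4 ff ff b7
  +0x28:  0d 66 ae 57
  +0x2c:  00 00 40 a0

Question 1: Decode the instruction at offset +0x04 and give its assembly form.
@+04  little-endian(ee 8e ea 56) = 0x56ea8eee
  op=0x56ea8eee>>25=0x2b ⇒ movi (RI)
  rd@[24:23]=0x1 ⇒ r1
  imm@[22:0]=0x6a8eee ⇒ #6983406

movi r1, #6983406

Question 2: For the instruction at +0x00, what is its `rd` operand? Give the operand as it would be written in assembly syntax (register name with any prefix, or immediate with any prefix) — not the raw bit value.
r2

+0x00: 00 00 20 25 ⇒ word 0x25200000 (little)
  opcode bits[31:25]=0x12: mov/RR
  rd@[24:23]=0x2 ⇒ r2
  rs@[22:21]=0x1 ⇒ r1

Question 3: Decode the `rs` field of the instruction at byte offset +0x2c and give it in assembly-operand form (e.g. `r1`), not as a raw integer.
[2c] 00 00 40 a0 → 0xa0400000
  op=0xa0400000>>25=0x50 ⇒ or (RR)
  [24:23] rd=0 = r0
  [22:21] rs=2 = r2

r2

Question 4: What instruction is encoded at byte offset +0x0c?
or r2, r2

off 0x0c: read 00 00 40 a1 as little → 0xa1400000
  op=0xa1400000>>25=0x50 ⇒ or (RR)
  [24:23] rd=2 = r2
  [22:21] rs=2 = r2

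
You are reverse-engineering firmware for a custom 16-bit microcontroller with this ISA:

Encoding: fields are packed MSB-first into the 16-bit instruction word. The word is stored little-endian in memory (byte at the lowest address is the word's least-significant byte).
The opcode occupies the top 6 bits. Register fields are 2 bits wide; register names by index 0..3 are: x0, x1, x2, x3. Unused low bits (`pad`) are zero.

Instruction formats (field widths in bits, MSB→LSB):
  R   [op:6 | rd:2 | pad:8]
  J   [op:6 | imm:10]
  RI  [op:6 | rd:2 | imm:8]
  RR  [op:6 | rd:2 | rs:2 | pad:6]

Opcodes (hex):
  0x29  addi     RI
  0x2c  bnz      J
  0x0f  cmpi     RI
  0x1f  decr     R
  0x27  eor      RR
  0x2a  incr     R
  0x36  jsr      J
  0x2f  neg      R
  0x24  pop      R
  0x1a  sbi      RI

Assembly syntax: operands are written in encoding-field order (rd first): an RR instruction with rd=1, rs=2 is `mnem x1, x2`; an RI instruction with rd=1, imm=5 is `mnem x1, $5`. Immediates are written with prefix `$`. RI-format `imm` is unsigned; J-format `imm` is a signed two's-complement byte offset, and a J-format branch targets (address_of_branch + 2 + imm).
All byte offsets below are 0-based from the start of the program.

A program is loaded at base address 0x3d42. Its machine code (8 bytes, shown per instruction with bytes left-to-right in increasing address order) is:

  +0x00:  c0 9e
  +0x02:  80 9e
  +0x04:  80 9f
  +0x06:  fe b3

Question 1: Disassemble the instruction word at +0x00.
eor x2, x3

+0x00: c0 9e ⇒ word 0x9ec0 (little)
  op=0x9ec0>>10=0x27 ⇒ eor (RR)
  [9:8] rd=2 = x2
  [7:6] rs=3 = x3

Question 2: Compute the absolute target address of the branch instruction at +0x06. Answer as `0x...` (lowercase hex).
@+06  little-endian(fe b3) = 0xb3fe
  op=0xb3fe>>10=0x2c ⇒ bnz (J)
  imm@[9:0]=0x3fe (s10→-2) ⇒ $-2
  target = base 0x3d42 + off 0x06 + 2 + imm -2 = 0x3d48

0x3d48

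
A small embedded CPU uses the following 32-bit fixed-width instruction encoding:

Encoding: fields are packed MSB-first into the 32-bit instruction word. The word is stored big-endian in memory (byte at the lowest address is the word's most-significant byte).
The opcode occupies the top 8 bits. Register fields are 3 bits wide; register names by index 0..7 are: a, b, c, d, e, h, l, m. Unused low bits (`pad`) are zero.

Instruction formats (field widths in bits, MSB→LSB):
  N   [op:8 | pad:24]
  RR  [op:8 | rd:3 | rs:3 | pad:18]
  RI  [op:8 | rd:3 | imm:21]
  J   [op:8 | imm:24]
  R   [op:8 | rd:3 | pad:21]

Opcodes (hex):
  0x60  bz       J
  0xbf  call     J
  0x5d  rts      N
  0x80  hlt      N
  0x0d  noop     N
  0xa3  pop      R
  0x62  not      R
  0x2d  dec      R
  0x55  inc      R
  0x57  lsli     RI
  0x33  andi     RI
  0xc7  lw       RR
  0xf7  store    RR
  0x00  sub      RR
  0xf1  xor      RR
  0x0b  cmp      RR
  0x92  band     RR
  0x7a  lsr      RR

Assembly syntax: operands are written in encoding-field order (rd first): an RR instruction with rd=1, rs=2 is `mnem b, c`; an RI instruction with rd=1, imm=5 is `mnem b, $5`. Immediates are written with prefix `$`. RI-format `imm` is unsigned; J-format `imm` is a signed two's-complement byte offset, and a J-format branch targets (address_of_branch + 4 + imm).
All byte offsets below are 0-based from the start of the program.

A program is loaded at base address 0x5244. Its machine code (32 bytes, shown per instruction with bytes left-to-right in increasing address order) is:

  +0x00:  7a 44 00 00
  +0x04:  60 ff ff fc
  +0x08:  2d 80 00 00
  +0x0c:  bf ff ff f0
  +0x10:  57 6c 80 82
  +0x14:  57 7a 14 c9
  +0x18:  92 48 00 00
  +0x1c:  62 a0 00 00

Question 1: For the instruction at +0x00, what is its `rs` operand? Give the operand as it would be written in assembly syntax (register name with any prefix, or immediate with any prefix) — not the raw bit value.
[00] 7a 44 00 00 → 0x7a440000
  opcode bits[31:24]=0x7a: lsr/RR
  [23:21] rd=2 = c
  [20:18] rs=1 = b

b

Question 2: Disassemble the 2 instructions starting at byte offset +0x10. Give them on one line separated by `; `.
@+10  big-endian(57 6c 80 82) = 0x576c8082
  opcode bits[31:24]=0x57: lsli/RI
  rd: (w>>21)&0x7=0x3 → d
  imm: (w>>0)&0x1fffff=0xc8082 → $819330
@+14  big-endian(57 7a 14 c9) = 0x577a14c9
  opcode bits[31:24]=0x57: lsli/RI
  rd: (w>>21)&0x7=0x3 → d
  imm: (w>>0)&0x1fffff=0x1a14c9 → $1709257

lsli d, $819330; lsli d, $1709257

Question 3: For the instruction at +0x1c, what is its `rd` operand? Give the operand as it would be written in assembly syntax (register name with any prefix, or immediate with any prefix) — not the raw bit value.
off 0x1c: read 62 a0 00 00 as big → 0x62a00000
  opcode bits[31:24]=0x62: not/R
  rd: (w>>21)&0x7=0x5 → h

h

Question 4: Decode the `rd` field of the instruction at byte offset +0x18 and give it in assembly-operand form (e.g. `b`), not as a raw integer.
c

off 0x18: read 92 48 00 00 as big → 0x92480000
  opcode bits[31:24]=0x92: band/RR
  [23:21] rd=2 = c
  [20:18] rs=2 = c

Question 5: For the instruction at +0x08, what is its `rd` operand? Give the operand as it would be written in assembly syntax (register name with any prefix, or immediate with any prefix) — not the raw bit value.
@+08  big-endian(2d 80 00 00) = 0x2d800000
  opcode bits[31:24]=0x2d: dec/R
  rd: (w>>21)&0x7=0x4 → e

e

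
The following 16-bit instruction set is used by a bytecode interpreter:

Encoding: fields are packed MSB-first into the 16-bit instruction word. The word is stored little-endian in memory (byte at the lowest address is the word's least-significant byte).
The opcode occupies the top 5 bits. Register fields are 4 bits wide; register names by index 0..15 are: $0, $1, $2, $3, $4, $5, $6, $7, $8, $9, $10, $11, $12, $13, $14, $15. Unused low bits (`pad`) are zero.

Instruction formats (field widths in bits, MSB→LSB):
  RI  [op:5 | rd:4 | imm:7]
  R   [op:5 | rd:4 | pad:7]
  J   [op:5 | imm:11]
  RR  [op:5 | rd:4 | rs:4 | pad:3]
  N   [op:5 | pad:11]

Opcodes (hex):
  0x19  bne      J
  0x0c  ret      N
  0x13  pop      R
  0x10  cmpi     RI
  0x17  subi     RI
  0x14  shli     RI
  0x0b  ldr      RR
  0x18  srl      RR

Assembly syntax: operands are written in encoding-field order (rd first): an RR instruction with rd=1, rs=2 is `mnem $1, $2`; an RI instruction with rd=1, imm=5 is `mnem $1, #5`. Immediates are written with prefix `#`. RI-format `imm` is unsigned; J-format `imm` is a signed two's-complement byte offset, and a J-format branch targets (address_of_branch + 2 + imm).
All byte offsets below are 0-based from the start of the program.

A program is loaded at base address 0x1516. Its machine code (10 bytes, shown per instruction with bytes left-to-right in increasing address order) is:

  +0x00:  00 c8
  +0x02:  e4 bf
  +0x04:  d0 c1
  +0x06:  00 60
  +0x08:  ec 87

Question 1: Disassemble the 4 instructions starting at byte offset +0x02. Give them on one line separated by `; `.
off 0x02: read e4 bf as little → 0xbfe4
  opcode bits[15:11]=0x17: subi/RI
  [10:7] rd=15 = $15
  [6:0] imm=100 = #100
off 0x04: read d0 c1 as little → 0xc1d0
  opcode bits[15:11]=0x18: srl/RR
  [10:7] rd=3 = $3
  [6:3] rs=10 = $10
off 0x06: read 00 60 as little → 0x6000
  opcode bits[15:11]=0xc: ret/N
off 0x08: read ec 87 as little → 0x87ec
  opcode bits[15:11]=0x10: cmpi/RI
  [10:7] rd=15 = $15
  [6:0] imm=108 = #108

subi $15, #100; srl $3, $10; ret; cmpi $15, #108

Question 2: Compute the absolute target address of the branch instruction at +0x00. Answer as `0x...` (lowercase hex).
0x1518

+0x00: 00 c8 ⇒ word 0xc800 (little)
  op=0xc800>>11=0x19 ⇒ bne (J)
  imm: (w>>0)&0x7ff=0x0 → #0
  target = base 0x1516 + off 0x00 + 2 + imm 0 = 0x1518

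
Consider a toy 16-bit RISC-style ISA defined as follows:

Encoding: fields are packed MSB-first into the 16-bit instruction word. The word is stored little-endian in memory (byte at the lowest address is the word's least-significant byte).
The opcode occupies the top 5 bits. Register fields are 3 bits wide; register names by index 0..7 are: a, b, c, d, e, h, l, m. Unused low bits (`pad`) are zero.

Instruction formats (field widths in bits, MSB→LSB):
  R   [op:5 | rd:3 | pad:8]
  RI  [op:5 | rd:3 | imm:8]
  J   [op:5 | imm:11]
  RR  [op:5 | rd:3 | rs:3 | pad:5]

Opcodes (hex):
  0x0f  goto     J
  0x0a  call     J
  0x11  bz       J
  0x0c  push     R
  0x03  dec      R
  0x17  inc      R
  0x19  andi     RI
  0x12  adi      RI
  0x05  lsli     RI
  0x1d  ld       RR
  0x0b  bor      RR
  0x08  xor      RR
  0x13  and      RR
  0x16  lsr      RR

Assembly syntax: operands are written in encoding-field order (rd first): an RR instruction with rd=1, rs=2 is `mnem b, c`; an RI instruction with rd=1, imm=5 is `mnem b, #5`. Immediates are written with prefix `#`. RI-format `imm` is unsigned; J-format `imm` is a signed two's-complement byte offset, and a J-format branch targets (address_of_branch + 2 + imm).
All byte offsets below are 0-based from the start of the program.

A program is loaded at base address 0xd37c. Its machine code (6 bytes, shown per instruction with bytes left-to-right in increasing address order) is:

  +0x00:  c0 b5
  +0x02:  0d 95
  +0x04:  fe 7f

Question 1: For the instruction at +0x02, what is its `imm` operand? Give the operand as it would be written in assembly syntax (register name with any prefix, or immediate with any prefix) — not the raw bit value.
@+02  little-endian(0d 95) = 0x950d
  op=0x950d>>11=0x12 ⇒ adi (RI)
  rd: (w>>8)&0x7=0x5 → h
  imm: (w>>0)&0xff=0xd → #13

#13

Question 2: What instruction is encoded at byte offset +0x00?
[00] c0 b5 → 0xb5c0
  op=0xb5c0>>11=0x16 ⇒ lsr (RR)
  rd: (w>>8)&0x7=0x5 → h
  rs: (w>>5)&0x7=0x6 → l

lsr h, l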